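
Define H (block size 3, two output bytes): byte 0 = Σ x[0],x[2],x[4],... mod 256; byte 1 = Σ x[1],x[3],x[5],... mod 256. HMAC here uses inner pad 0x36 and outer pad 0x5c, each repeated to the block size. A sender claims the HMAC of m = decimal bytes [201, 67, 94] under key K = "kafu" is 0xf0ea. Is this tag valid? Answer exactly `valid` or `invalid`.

valid

Key "kafu" = 6b 61 66 75 is 4 bytes > B = 3, so hash it first: H(key) = d1 d6, then zero-pad to 3 bytes: K' = d1 d6 00.
K' ⊕ ipad = e7 e0 36; K' ⊕ opad = 8d 8a 5c.
Inner hash: even-index sum = 352 mod 256 = 96; odd-index sum = 519 mod 256 = 7 → 60 07.
Outer hash (recomputed tag): even-index sum = 240 mod 256 = 240; odd-index sum = 234 mod 256 = 234 → f0 ea.
Recomputed tag = f0ea; claimed = f0ea → match.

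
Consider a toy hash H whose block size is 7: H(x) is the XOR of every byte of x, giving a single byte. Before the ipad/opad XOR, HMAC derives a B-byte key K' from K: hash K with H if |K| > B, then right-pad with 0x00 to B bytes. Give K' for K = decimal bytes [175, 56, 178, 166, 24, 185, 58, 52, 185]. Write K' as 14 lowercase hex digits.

|K| = 9 > B = 7, so first hash the key.
H(K): XOR af⊕38⊕b2⊕a6⊕18⊕b9⊕3a⊕34⊕b9 = 95.
Zero-pad H(K) = 95 to 7 bytes: K' = 95 00 00 00 00 00 00.

95000000000000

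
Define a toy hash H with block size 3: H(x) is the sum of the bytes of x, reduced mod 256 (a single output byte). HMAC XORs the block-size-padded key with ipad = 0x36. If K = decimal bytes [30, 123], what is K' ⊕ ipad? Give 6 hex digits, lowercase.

Key decimal bytes [30, 123] = 1e 7b is 2 bytes ≤ B = 3; zero-pad to 3 bytes: K' = 1e 7b 00.
XOR each byte with 0x36: 1e⊕36=28, 7b⊕36=4d, 00⊕36=36.

284d36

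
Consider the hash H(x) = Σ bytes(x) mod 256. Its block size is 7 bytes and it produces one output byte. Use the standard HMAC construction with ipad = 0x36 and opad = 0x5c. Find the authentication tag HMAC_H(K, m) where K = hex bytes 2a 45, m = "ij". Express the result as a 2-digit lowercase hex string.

Key hex bytes 2a 45 is 2 bytes ≤ B = 7; zero-pad to 7 bytes: K' = 2a 45 00 00 00 00 00.
K' ⊕ ipad = 1c 73 36 36 36 36 36.  K' ⊕ opad = 76 19 5c 5c 5c 5c 5c.
Inner input = (K'⊕ipad) ∥ m = 1c 73 36 36 36 36 36 ∥ 69 6a.
Inner hash: sum = 28+115+54+54+54+54+54+105+106 = 624; mod 256 = 112 → 70.
Outer input = (K'⊕opad) ∥ inner = 76 19 5c 5c 5c 5c 5c ∥ 70.
Outer hash (tag): sum = 118+25+92+92+92+92+92+112 = 715; mod 256 = 203 → cb.

cb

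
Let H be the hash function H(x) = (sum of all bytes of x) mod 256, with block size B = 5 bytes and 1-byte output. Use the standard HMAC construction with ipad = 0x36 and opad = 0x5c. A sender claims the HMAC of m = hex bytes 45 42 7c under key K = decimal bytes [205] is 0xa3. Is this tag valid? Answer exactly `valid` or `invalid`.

Key decimal bytes [205] = cd is 1 byte ≤ B = 5; zero-pad to 5 bytes: K' = cd 00 00 00 00.
K' ⊕ ipad = fb 36 36 36 36; K' ⊕ opad = 91 5c 5c 5c 5c.
Inner hash: sum = 251+54+54+54+54+69+66+124 = 726; mod 256 = 214 → d6.
Outer hash (recomputed tag): sum = 145+92+92+92+92+214 = 727; mod 256 = 215 → d7.
Recomputed tag = d7; claimed = a3 → mismatch.

invalid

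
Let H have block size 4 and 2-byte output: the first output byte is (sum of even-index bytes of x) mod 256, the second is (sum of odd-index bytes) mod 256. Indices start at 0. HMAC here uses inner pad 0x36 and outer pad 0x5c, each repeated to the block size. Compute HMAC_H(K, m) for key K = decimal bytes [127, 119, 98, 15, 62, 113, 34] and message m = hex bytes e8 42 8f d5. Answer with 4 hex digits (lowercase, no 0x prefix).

9d15

Key decimal bytes [127, 119, 98, 15, 62, 113, 34] = 7f 77 62 0f 3e 71 22 is 7 bytes > B = 4, so hash it first: H(key) = 41 f7, then zero-pad to 4 bytes: K' = 41 f7 00 00.
K' ⊕ ipad = 77 c1 36 36.  K' ⊕ opad = 1d ab 5c 5c.
Inner input = (K'⊕ipad) ∥ m = 77 c1 36 36 ∥ e8 42 8f d5.
Inner hash: even-index sum = 548 mod 256 = 36; odd-index sum = 526 mod 256 = 14 → 24 0e.
Outer input = (K'⊕opad) ∥ inner = 1d ab 5c 5c ∥ 24 0e.
Outer hash (tag): even-index sum = 157 mod 256 = 157; odd-index sum = 277 mod 256 = 21 → 9d 15.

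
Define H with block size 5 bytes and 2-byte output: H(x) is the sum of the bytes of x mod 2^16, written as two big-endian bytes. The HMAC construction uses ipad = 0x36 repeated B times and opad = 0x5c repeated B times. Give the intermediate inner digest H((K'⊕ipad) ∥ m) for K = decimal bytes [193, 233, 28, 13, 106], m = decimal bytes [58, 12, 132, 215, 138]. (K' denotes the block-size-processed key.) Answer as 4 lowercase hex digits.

04c2

Key decimal bytes [193, 233, 28, 13, 106] = c1 e9 1c 0d 6a is exactly B = 5 bytes: K' = c1 e9 1c 0d 6a.
K' ⊕ ipad = f7 df 2a 3b 5c.
Inner input = f7 df 2a 3b 5c ∥ 3a 0c 84 d7 8a.
Inner hash: sum = 247+223+42+59+92+58+12+132+215+138 = 1218 → 04 c2.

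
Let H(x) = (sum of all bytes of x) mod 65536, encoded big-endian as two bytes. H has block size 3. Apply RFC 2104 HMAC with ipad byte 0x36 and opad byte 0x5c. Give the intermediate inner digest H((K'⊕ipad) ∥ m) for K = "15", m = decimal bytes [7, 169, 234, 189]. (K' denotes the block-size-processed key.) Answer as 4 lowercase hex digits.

Key "15" = 31 35 is 2 bytes ≤ B = 3; zero-pad to 3 bytes: K' = 31 35 00.
K' ⊕ ipad = 07 03 36.
Inner input = 07 03 36 ∥ 07 a9 ea bd.
Inner hash: sum = 7+3+54+7+169+234+189 = 663 → 02 97.

0297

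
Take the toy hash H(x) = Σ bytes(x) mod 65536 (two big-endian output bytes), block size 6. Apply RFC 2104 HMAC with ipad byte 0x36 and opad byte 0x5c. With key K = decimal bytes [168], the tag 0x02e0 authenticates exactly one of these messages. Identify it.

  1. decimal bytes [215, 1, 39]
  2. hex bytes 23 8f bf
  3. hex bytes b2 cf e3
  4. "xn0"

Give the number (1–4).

2

Key decimal bytes [168] = a8 is 1 byte ≤ B = 6; zero-pad to 6 bytes: K' = a8 00 00 00 00 00.
K' ⊕ ipad = 9e 36 36 36 36 36; K' ⊕ opad = f4 5c 5c 5c 5c 5c.
m1: inner = H(9e 36 36 36 36 36 d7 01 27) = 02 ab; tag = H(f4 5c 5c 5c 5c 5c 02 ab) = 036d
m2: inner = H(9e 36 36 36 36 36 23 8f bf) = 03 1d; tag = H(f4 5c 5c 5c 5c 5c 03 1d) = 02e0 ← matches
m3: inner = H(9e 36 36 36 36 36 b2 cf e3) = 04 10; tag = H(f4 5c 5c 5c 5c 5c 04 10) = 02d4
m4: inner = H(9e 36 36 36 36 36 78 6e 30) = 02 c2; tag = H(f4 5c 5c 5c 5c 5c 02 c2) = 0384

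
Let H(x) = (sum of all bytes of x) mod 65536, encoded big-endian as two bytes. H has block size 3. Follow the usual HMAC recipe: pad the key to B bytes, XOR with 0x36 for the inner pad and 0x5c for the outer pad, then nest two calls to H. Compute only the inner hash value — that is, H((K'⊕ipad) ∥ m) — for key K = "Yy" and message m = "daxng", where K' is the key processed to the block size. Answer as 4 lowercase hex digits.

Key "Yy" = 59 79 is 2 bytes ≤ B = 3; zero-pad to 3 bytes: K' = 59 79 00.
K' ⊕ ipad = 6f 4f 36.
Inner input = 6f 4f 36 ∥ 64 61 78 6e 67.
Inner hash: sum = 111+79+54+100+97+120+110+103 = 774 → 03 06.

0306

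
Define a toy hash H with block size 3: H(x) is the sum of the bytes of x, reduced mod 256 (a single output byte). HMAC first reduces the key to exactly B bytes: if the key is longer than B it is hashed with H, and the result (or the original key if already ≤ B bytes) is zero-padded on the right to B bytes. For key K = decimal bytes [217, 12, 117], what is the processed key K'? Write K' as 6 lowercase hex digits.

d90c75

Key decimal bytes [217, 12, 117] = d9 0c 75 is exactly B = 3 bytes: K' = d9 0c 75.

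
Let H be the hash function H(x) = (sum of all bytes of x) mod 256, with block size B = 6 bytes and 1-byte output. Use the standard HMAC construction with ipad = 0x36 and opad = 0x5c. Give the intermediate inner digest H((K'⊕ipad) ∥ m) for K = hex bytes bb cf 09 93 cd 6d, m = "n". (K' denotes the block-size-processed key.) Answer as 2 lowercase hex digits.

Key hex bytes bb cf 09 93 cd 6d is exactly B = 6 bytes: K' = bb cf 09 93 cd 6d.
K' ⊕ ipad = 8d f9 3f a5 fb 5b.
Inner input = 8d f9 3f a5 fb 5b ∥ 6e.
Inner hash: sum = 141+249+63+165+251+91+110 = 1070; mod 256 = 46 → 2e.

2e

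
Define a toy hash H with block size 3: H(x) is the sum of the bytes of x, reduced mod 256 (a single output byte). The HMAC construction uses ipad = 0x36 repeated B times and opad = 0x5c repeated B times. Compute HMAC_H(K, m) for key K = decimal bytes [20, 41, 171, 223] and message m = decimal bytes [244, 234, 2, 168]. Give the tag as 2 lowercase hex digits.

Key decimal bytes [20, 41, 171, 223] = 14 29 ab df is 4 bytes > B = 3, so hash it first: H(key) = c7, then zero-pad to 3 bytes: K' = c7 00 00.
K' ⊕ ipad = f1 36 36.  K' ⊕ opad = 9b 5c 5c.
Inner input = (K'⊕ipad) ∥ m = f1 36 36 ∥ f4 ea 02 a8.
Inner hash: sum = 241+54+54+244+234+2+168 = 997; mod 256 = 229 → e5.
Outer input = (K'⊕opad) ∥ inner = 9b 5c 5c ∥ e5.
Outer hash (tag): sum = 155+92+92+229 = 568; mod 256 = 56 → 38.

38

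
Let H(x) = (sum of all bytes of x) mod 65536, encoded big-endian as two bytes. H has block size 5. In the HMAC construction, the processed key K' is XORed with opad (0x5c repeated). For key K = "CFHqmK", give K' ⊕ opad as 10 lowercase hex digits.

5da65c5c5c

Key "CFHqmK" = 43 46 48 71 6d 4b is 6 bytes > B = 5, so hash it first: H(key) = 01 fa, then zero-pad to 5 bytes: K' = 01 fa 00 00 00.
XOR each byte with 0x5c: 01⊕5c=5d, fa⊕5c=a6, 00⊕5c=5c, 00⊕5c=5c, 00⊕5c=5c.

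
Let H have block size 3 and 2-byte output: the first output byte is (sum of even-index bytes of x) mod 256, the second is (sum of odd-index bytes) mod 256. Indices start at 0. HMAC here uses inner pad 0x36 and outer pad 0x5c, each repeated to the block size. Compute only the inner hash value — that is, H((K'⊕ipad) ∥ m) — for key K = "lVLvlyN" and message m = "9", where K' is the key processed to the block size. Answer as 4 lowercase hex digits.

7aac

Key "lVLvlyN" = 6c 56 4c 76 6c 79 4e is 7 bytes > B = 3, so hash it first: H(key) = 72 45, then zero-pad to 3 bytes: K' = 72 45 00.
K' ⊕ ipad = 44 73 36.
Inner input = 44 73 36 ∥ 39.
Inner hash: even-index sum = 122 mod 256 = 122; odd-index sum = 172 mod 256 = 172 → 7a ac.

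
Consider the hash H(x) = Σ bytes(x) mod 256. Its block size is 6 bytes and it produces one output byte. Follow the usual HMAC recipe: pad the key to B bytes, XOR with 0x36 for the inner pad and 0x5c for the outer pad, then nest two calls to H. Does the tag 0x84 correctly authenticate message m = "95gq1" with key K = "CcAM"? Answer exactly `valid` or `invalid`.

invalid

Key "CcAM" = 43 63 41 4d is 4 bytes ≤ B = 6; zero-pad to 6 bytes: K' = 43 63 41 4d 00 00.
K' ⊕ ipad = 75 55 77 7b 36 36; K' ⊕ opad = 1f 3f 1d 11 5c 5c.
Inner hash: sum = 117+85+119+123+54+54+57+53+103+113+49 = 927; mod 256 = 159 → 9f.
Outer hash (recomputed tag): sum = 31+63+29+17+92+92+159 = 483; mod 256 = 227 → e3.
Recomputed tag = e3; claimed = 84 → mismatch.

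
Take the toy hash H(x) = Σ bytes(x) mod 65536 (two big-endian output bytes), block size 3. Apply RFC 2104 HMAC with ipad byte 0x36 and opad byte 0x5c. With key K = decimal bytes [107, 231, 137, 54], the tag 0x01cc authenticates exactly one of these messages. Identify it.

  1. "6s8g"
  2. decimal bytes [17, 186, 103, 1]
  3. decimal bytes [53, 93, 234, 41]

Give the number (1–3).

2

Key decimal bytes [107, 231, 137, 54] = 6b e7 89 36 is 4 bytes > B = 3, so hash it first: H(key) = 02 11, then zero-pad to 3 bytes: K' = 02 11 00.
K' ⊕ ipad = 34 27 36; K' ⊕ opad = 5e 4d 5c.
m1: inner = H(34 27 36 36 73 38 67) = 01 d9; tag = H(5e 4d 5c 01 d9) = 01e1
m2: inner = H(34 27 36 11 ba 67 01) = 01 c4; tag = H(5e 4d 5c 01 c4) = 01cc ← matches
m3: inner = H(34 27 36 35 5d ea 29) = 02 36; tag = H(5e 4d 5c 02 36) = 013f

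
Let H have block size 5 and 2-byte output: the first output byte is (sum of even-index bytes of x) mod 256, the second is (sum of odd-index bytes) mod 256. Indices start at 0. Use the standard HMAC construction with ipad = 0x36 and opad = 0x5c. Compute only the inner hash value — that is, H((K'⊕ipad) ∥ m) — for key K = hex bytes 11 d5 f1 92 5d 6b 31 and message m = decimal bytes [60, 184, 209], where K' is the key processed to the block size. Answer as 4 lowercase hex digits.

Key hex bytes 11 d5 f1 92 5d 6b 31 is 7 bytes > B = 5, so hash it first: H(key) = 90 d2, then zero-pad to 5 bytes: K' = 90 d2 00 00 00.
K' ⊕ ipad = a6 e4 36 36 36.
Inner input = a6 e4 36 36 36 ∥ 3c b8 d1.
Inner hash: even-index sum = 458 mod 256 = 202; odd-index sum = 551 mod 256 = 39 → ca 27.

ca27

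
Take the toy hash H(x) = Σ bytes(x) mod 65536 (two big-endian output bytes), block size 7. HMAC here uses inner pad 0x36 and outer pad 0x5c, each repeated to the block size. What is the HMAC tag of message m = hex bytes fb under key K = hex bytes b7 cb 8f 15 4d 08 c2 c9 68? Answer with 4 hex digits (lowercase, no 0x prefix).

02eb

Key hex bytes b7 cb 8f 15 4d 08 c2 c9 68 is 9 bytes > B = 7, so hash it first: H(key) = 04 6e, then zero-pad to 7 bytes: K' = 04 6e 00 00 00 00 00.
K' ⊕ ipad = 32 58 36 36 36 36 36.  K' ⊕ opad = 58 32 5c 5c 5c 5c 5c.
Inner input = (K'⊕ipad) ∥ m = 32 58 36 36 36 36 36 ∥ fb.
Inner hash: sum = 50+88+54+54+54+54+54+251 = 659 → 02 93.
Outer input = (K'⊕opad) ∥ inner = 58 32 5c 5c 5c 5c 5c ∥ 02 93.
Outer hash (tag): sum = 88+50+92+92+92+92+92+2+147 = 747 → 02 eb.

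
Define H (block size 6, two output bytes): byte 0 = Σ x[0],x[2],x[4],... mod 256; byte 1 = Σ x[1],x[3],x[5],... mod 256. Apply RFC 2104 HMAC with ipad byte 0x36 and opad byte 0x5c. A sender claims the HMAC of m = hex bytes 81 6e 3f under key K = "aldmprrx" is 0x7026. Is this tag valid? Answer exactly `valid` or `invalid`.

valid

Key "aldmprrx" = 61 6c 64 6d 70 72 72 78 is 8 bytes > B = 6, so hash it first: H(key) = a7 c3, then zero-pad to 6 bytes: K' = a7 c3 00 00 00 00.
K' ⊕ ipad = 91 f5 36 36 36 36; K' ⊕ opad = fb 9f 5c 5c 5c 5c.
Inner hash: even-index sum = 445 mod 256 = 189; odd-index sum = 463 mod 256 = 207 → bd cf.
Outer hash (recomputed tag): even-index sum = 624 mod 256 = 112; odd-index sum = 550 mod 256 = 38 → 70 26.
Recomputed tag = 7026; claimed = 7026 → match.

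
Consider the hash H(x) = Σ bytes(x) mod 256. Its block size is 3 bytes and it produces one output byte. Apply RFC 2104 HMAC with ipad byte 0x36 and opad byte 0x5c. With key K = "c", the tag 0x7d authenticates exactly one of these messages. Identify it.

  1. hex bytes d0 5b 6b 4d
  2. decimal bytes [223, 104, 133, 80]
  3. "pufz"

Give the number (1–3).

3

Key "c" = 63 is 1 byte ≤ B = 3; zero-pad to 3 bytes: K' = 63 00 00.
K' ⊕ ipad = 55 36 36; K' ⊕ opad = 3f 5c 5c.
m1: inner = H(55 36 36 d0 5b 6b 4d) = a4; tag = H(3f 5c 5c a4) = 9b
m2: inner = H(55 36 36 df 68 85 50) = dd; tag = H(3f 5c 5c dd) = d4
m3: inner = H(55 36 36 70 75 66 7a) = 86; tag = H(3f 5c 5c 86) = 7d ← matches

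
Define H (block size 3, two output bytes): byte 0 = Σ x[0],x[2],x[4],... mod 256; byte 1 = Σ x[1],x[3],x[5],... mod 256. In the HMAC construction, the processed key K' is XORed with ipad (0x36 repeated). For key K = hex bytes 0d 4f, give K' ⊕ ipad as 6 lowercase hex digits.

Key hex bytes 0d 4f is 2 bytes ≤ B = 3; zero-pad to 3 bytes: K' = 0d 4f 00.
XOR each byte with 0x36: 0d⊕36=3b, 4f⊕36=79, 00⊕36=36.

3b7936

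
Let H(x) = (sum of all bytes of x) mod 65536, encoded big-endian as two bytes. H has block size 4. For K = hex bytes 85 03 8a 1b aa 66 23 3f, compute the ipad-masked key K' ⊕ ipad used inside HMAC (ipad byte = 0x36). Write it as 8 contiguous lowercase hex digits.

Key hex bytes 85 03 8a 1b aa 66 23 3f is 8 bytes > B = 4, so hash it first: H(key) = 02 9f, then zero-pad to 4 bytes: K' = 02 9f 00 00.
XOR each byte with 0x36: 02⊕36=34, 9f⊕36=a9, 00⊕36=36, 00⊕36=36.

34a93636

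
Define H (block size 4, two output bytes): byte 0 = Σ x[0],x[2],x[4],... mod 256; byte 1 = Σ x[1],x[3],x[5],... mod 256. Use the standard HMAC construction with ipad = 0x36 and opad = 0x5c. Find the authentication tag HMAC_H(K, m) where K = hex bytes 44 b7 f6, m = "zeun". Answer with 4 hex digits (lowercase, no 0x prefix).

e3d1

Key hex bytes 44 b7 f6 is 3 bytes ≤ B = 4; zero-pad to 4 bytes: K' = 44 b7 f6 00.
K' ⊕ ipad = 72 81 c0 36.  K' ⊕ opad = 18 eb aa 5c.
Inner input = (K'⊕ipad) ∥ m = 72 81 c0 36 ∥ 7a 65 75 6e.
Inner hash: even-index sum = 545 mod 256 = 33; odd-index sum = 394 mod 256 = 138 → 21 8a.
Outer input = (K'⊕opad) ∥ inner = 18 eb aa 5c ∥ 21 8a.
Outer hash (tag): even-index sum = 227 mod 256 = 227; odd-index sum = 465 mod 256 = 209 → e3 d1.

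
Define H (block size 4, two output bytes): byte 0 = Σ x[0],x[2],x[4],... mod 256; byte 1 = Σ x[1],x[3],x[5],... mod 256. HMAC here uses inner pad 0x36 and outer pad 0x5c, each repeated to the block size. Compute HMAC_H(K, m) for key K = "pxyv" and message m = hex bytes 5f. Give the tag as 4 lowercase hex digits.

Key "pxyv" = 70 78 79 76 is exactly B = 4 bytes: K' = 70 78 79 76.
K' ⊕ ipad = 46 4e 4f 40.  K' ⊕ opad = 2c 24 25 2a.
Inner input = (K'⊕ipad) ∥ m = 46 4e 4f 40 ∥ 5f.
Inner hash: even-index sum = 244 mod 256 = 244; odd-index sum = 142 mod 256 = 142 → f4 8e.
Outer input = (K'⊕opad) ∥ inner = 2c 24 25 2a ∥ f4 8e.
Outer hash (tag): even-index sum = 325 mod 256 = 69; odd-index sum = 220 mod 256 = 220 → 45 dc.

45dc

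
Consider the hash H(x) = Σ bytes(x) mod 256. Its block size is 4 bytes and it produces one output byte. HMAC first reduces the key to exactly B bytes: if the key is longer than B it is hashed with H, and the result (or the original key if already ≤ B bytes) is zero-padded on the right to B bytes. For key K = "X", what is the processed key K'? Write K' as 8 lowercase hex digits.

Key "X" = 58 is 1 byte ≤ B = 4; zero-pad to 4 bytes: K' = 58 00 00 00.

58000000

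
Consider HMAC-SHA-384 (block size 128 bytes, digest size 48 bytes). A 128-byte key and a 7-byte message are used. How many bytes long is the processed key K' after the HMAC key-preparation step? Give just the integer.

Key is 128 ≤ 128 bytes, zero-padded: |K'| = 128.

128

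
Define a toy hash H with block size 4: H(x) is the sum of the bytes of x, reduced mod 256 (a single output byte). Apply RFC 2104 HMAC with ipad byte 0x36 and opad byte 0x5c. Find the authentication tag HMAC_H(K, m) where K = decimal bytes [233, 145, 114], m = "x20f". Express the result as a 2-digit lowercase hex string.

Key decimal bytes [233, 145, 114] = e9 91 72 is 3 bytes ≤ B = 4; zero-pad to 4 bytes: K' = e9 91 72 00.
K' ⊕ ipad = df a7 44 36.  K' ⊕ opad = b5 cd 2e 5c.
Inner input = (K'⊕ipad) ∥ m = df a7 44 36 ∥ 78 32 30 66.
Inner hash: sum = 223+167+68+54+120+50+48+102 = 832; mod 256 = 64 → 40.
Outer input = (K'⊕opad) ∥ inner = b5 cd 2e 5c ∥ 40.
Outer hash (tag): sum = 181+205+46+92+64 = 588; mod 256 = 76 → 4c.

4c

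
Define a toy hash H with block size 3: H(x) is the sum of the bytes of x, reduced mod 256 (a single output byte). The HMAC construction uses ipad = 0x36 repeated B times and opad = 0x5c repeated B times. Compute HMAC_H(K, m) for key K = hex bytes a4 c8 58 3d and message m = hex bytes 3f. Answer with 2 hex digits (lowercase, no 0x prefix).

f7

Key hex bytes a4 c8 58 3d is 4 bytes > B = 3, so hash it first: H(key) = 01, then zero-pad to 3 bytes: K' = 01 00 00.
K' ⊕ ipad = 37 36 36.  K' ⊕ opad = 5d 5c 5c.
Inner input = (K'⊕ipad) ∥ m = 37 36 36 ∥ 3f.
Inner hash: sum = 55+54+54+63 = 226 → e2.
Outer input = (K'⊕opad) ∥ inner = 5d 5c 5c ∥ e2.
Outer hash (tag): sum = 93+92+92+226 = 503; mod 256 = 247 → f7.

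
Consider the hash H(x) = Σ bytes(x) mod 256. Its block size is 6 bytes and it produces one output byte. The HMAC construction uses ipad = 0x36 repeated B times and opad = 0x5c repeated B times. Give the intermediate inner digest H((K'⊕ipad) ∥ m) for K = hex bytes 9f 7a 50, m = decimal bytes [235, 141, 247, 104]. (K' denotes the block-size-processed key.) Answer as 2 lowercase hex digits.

Key hex bytes 9f 7a 50 is 3 bytes ≤ B = 6; zero-pad to 6 bytes: K' = 9f 7a 50 00 00 00.
K' ⊕ ipad = a9 4c 66 36 36 36.
Inner input = a9 4c 66 36 36 36 ∥ eb 8d f7 68.
Inner hash: sum = 169+76+102+54+54+54+235+141+247+104 = 1236; mod 256 = 212 → d4.

d4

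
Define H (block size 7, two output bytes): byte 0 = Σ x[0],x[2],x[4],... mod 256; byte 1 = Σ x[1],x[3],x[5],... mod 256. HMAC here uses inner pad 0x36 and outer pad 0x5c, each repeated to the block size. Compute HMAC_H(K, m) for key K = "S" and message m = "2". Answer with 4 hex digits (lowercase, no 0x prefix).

Key "S" = 53 is 1 byte ≤ B = 7; zero-pad to 7 bytes: K' = 53 00 00 00 00 00 00.
K' ⊕ ipad = 65 36 36 36 36 36 36.  K' ⊕ opad = 0f 5c 5c 5c 5c 5c 5c.
Inner input = (K'⊕ipad) ∥ m = 65 36 36 36 36 36 36 ∥ 32.
Inner hash: even-index sum = 263 mod 256 = 7; odd-index sum = 212 mod 256 = 212 → 07 d4.
Outer input = (K'⊕opad) ∥ inner = 0f 5c 5c 5c 5c 5c 5c ∥ 07 d4.
Outer hash (tag): even-index sum = 503 mod 256 = 247; odd-index sum = 283 mod 256 = 27 → f7 1b.

f71b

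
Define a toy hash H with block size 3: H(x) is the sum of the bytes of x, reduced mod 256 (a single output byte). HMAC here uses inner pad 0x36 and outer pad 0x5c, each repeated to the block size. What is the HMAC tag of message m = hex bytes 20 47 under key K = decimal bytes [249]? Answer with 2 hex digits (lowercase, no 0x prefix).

ff

Key decimal bytes [249] = f9 is 1 byte ≤ B = 3; zero-pad to 3 bytes: K' = f9 00 00.
K' ⊕ ipad = cf 36 36.  K' ⊕ opad = a5 5c 5c.
Inner input = (K'⊕ipad) ∥ m = cf 36 36 ∥ 20 47.
Inner hash: sum = 207+54+54+32+71 = 418; mod 256 = 162 → a2.
Outer input = (K'⊕opad) ∥ inner = a5 5c 5c ∥ a2.
Outer hash (tag): sum = 165+92+92+162 = 511; mod 256 = 255 → ff.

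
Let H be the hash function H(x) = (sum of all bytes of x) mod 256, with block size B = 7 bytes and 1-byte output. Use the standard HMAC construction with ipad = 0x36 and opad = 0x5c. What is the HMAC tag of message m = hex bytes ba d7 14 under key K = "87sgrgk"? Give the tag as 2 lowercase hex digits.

Key "87sgrgk" = 38 37 73 67 72 67 6b is exactly B = 7 bytes: K' = 38 37 73 67 72 67 6b.
K' ⊕ ipad = 0e 01 45 51 44 51 5d.  K' ⊕ opad = 64 6b 2f 3b 2e 3b 37.
Inner input = (K'⊕ipad) ∥ m = 0e 01 45 51 44 51 5d ∥ ba d7 14.
Inner hash: sum = 14+1+69+81+68+81+93+186+215+20 = 828; mod 256 = 60 → 3c.
Outer input = (K'⊕opad) ∥ inner = 64 6b 2f 3b 2e 3b 37 ∥ 3c.
Outer hash (tag): sum = 100+107+47+59+46+59+55+60 = 533; mod 256 = 21 → 15.

15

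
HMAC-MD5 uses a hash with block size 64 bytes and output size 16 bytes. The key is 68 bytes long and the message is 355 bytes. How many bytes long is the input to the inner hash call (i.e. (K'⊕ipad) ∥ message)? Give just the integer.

Key is 68 > 64 bytes, so it is hashed to 16 bytes then zero-padded to 64: |K'| = 64.
Inner input = (K'⊕ipad) ∥ m → 64 + 355 = 419 bytes.

419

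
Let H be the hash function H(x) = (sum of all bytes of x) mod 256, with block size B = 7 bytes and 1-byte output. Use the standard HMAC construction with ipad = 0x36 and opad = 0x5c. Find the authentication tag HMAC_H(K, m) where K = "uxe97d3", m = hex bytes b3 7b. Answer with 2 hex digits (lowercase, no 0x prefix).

76

Key "uxe97d3" = 75 78 65 39 37 64 33 is exactly B = 7 bytes: K' = 75 78 65 39 37 64 33.
K' ⊕ ipad = 43 4e 53 0f 01 52 05.  K' ⊕ opad = 29 24 39 65 6b 38 6f.
Inner input = (K'⊕ipad) ∥ m = 43 4e 53 0f 01 52 05 ∥ b3 7b.
Inner hash: sum = 67+78+83+15+1+82+5+179+123 = 633; mod 256 = 121 → 79.
Outer input = (K'⊕opad) ∥ inner = 29 24 39 65 6b 38 6f ∥ 79.
Outer hash (tag): sum = 41+36+57+101+107+56+111+121 = 630; mod 256 = 118 → 76.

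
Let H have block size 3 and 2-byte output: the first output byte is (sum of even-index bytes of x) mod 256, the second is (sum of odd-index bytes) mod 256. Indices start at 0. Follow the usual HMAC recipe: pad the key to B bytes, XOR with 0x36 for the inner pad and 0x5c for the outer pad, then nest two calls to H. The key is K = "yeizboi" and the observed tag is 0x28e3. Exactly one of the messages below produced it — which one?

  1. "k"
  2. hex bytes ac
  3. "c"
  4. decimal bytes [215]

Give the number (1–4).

3

Key "yeizboi" = 79 65 69 7a 62 6f 69 is 7 bytes > B = 3, so hash it first: H(key) = ad 4e, then zero-pad to 3 bytes: K' = ad 4e 00.
K' ⊕ ipad = 9b 78 36; K' ⊕ opad = f1 12 5c.
m1: inner = H(9b 78 36 6b) = d1 e3; tag = H(f1 12 5c d1 e3) = 30e3
m2: inner = H(9b 78 36 ac) = d1 24; tag = H(f1 12 5c d1 24) = 71e3
m3: inner = H(9b 78 36 63) = d1 db; tag = H(f1 12 5c d1 db) = 28e3 ← matches
m4: inner = H(9b 78 36 d7) = d1 4f; tag = H(f1 12 5c d1 4f) = 9ce3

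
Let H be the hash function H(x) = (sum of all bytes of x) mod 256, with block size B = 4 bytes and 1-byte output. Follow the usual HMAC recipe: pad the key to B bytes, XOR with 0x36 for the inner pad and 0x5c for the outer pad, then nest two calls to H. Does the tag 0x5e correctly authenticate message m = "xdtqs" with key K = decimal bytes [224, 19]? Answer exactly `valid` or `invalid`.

valid

Key decimal bytes [224, 19] = e0 13 is 2 bytes ≤ B = 4; zero-pad to 4 bytes: K' = e0 13 00 00.
K' ⊕ ipad = d6 25 36 36; K' ⊕ opad = bc 4f 5c 5c.
Inner hash: sum = 214+37+54+54+120+100+116+113+115 = 923; mod 256 = 155 → 9b.
Outer hash (recomputed tag): sum = 188+79+92+92+155 = 606; mod 256 = 94 → 5e.
Recomputed tag = 5e; claimed = 5e → match.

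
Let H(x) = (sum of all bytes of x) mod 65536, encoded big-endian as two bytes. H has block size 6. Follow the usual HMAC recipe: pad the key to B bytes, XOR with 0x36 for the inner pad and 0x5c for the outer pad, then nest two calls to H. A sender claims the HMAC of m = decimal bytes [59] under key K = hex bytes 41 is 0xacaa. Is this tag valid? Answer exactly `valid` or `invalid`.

Key hex bytes 41 is 1 byte ≤ B = 6; zero-pad to 6 bytes: K' = 41 00 00 00 00 00.
K' ⊕ ipad = 77 36 36 36 36 36; K' ⊕ opad = 1d 5c 5c 5c 5c 5c.
Inner hash: sum = 119+54+54+54+54+54+59 = 448 → 01 c0.
Outer hash (recomputed tag): sum = 29+92+92+92+92+92+1+192 = 682 → 02 aa.
Recomputed tag = 02aa; claimed = acaa → mismatch.

invalid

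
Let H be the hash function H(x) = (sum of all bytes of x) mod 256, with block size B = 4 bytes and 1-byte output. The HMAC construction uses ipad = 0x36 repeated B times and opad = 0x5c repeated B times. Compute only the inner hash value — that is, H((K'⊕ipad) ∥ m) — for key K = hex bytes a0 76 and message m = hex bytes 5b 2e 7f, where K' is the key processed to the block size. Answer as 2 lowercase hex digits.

4a

Key hex bytes a0 76 is 2 bytes ≤ B = 4; zero-pad to 4 bytes: K' = a0 76 00 00.
K' ⊕ ipad = 96 40 36 36.
Inner input = 96 40 36 36 ∥ 5b 2e 7f.
Inner hash: sum = 150+64+54+54+91+46+127 = 586; mod 256 = 74 → 4a.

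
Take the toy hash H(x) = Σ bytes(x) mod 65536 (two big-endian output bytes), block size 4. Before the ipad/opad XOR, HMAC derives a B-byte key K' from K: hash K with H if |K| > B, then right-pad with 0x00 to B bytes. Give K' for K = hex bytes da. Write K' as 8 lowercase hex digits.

Key hex bytes da is 1 byte ≤ B = 4; zero-pad to 4 bytes: K' = da 00 00 00.

da000000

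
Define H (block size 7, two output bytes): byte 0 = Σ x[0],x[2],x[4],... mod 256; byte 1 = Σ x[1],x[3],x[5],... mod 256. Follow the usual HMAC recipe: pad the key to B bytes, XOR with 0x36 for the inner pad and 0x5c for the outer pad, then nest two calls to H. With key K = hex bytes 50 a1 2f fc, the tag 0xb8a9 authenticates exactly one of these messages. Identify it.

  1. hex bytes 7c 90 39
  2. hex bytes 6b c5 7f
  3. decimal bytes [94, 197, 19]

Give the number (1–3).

2

Key hex bytes 50 a1 2f fc is 4 bytes ≤ B = 7; zero-pad to 7 bytes: K' = 50 a1 2f fc 00 00 00.
K' ⊕ ipad = 66 97 19 ca 36 36 36; K' ⊕ opad = 0c fd 73 a0 5c 5c 5c.
m1: inner = H(66 97 19 ca 36 36 36 7c 90 39) = 7b 4c; tag = H(0c fd 73 a0 5c 5c 5c 7b 4c) = 8374
m2: inner = H(66 97 19 ca 36 36 36 6b c5 7f) = b0 81; tag = H(0c fd 73 a0 5c 5c 5c b0 81) = b8a9 ← matches
m3: inner = H(66 97 19 ca 36 36 36 5e c5 13) = b0 08; tag = H(0c fd 73 a0 5c 5c 5c b0 08) = 3fa9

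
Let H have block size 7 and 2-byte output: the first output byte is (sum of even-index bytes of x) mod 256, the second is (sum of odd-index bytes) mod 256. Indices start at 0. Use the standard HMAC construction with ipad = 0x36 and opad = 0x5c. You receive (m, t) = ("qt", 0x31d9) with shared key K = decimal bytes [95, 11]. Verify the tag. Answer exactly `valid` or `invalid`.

invalid

Key decimal bytes [95, 11] = 5f 0b is 2 bytes ≤ B = 7; zero-pad to 7 bytes: K' = 5f 0b 00 00 00 00 00.
K' ⊕ ipad = 69 3d 36 36 36 36 36; K' ⊕ opad = 03 57 5c 5c 5c 5c 5c.
Inner hash: even-index sum = 383 mod 256 = 127; odd-index sum = 282 mod 256 = 26 → 7f 1a.
Outer hash (recomputed tag): even-index sum = 305 mod 256 = 49; odd-index sum = 398 mod 256 = 142 → 31 8e.
Recomputed tag = 318e; claimed = 31d9 → mismatch.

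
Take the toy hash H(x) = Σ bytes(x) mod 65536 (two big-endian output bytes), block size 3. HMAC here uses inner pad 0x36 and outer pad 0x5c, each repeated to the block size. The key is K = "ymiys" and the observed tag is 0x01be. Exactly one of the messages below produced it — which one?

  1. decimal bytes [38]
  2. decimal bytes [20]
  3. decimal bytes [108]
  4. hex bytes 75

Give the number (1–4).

Key "ymiys" = 79 6d 69 79 73 is 5 bytes > B = 3, so hash it first: H(key) = 02 3b, then zero-pad to 3 bytes: K' = 02 3b 00.
K' ⊕ ipad = 34 0d 36; K' ⊕ opad = 5e 67 5c.
m1: inner = H(34 0d 36 26) = 00 9d; tag = H(5e 67 5c 00 9d) = 01be ← matches
m2: inner = H(34 0d 36 14) = 00 8b; tag = H(5e 67 5c 00 8b) = 01ac
m3: inner = H(34 0d 36 6c) = 00 e3; tag = H(5e 67 5c 00 e3) = 0204
m4: inner = H(34 0d 36 75) = 00 ec; tag = H(5e 67 5c 00 ec) = 020d

1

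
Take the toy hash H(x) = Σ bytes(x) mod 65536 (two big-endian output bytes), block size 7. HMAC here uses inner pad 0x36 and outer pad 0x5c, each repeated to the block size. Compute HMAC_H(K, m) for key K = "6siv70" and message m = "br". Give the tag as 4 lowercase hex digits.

0321

Key "6siv70" = 36 73 69 76 37 30 is 6 bytes ≤ B = 7; zero-pad to 7 bytes: K' = 36 73 69 76 37 30 00.
K' ⊕ ipad = 00 45 5f 40 01 06 36.  K' ⊕ opad = 6a 2f 35 2a 6b 6c 5c.
Inner input = (K'⊕ipad) ∥ m = 00 45 5f 40 01 06 36 ∥ 62 72.
Inner hash: sum = 0+69+95+64+1+6+54+98+114 = 501 → 01 f5.
Outer input = (K'⊕opad) ∥ inner = 6a 2f 35 2a 6b 6c 5c ∥ 01 f5.
Outer hash (tag): sum = 106+47+53+42+107+108+92+1+245 = 801 → 03 21.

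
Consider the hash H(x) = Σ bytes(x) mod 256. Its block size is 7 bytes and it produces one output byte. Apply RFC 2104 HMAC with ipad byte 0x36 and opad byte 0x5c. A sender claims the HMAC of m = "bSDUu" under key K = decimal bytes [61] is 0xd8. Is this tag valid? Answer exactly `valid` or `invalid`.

invalid

Key decimal bytes [61] = 3d is 1 byte ≤ B = 7; zero-pad to 7 bytes: K' = 3d 00 00 00 00 00 00.
K' ⊕ ipad = 0b 36 36 36 36 36 36; K' ⊕ opad = 61 5c 5c 5c 5c 5c 5c.
Inner hash: sum = 11+54+54+54+54+54+54+98+83+68+85+117 = 786; mod 256 = 18 → 12.
Outer hash (recomputed tag): sum = 97+92+92+92+92+92+92+18 = 667; mod 256 = 155 → 9b.
Recomputed tag = 9b; claimed = d8 → mismatch.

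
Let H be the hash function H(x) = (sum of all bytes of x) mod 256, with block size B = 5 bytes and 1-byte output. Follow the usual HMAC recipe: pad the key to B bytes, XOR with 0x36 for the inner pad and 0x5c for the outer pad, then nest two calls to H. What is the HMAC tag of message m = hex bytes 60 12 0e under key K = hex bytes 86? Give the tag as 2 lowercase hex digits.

Key hex bytes 86 is 1 byte ≤ B = 5; zero-pad to 5 bytes: K' = 86 00 00 00 00.
K' ⊕ ipad = b0 36 36 36 36.  K' ⊕ opad = da 5c 5c 5c 5c.
Inner input = (K'⊕ipad) ∥ m = b0 36 36 36 36 ∥ 60 12 0e.
Inner hash: sum = 176+54+54+54+54+96+18+14 = 520; mod 256 = 8 → 08.
Outer input = (K'⊕opad) ∥ inner = da 5c 5c 5c 5c ∥ 08.
Outer hash (tag): sum = 218+92+92+92+92+8 = 594; mod 256 = 82 → 52.

52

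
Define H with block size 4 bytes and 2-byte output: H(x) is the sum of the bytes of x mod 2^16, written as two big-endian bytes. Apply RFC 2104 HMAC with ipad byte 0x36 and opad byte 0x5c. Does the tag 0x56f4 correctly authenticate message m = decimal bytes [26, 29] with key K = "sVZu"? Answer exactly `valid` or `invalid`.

Key "sVZu" = 73 56 5a 75 is exactly B = 4 bytes: K' = 73 56 5a 75.
K' ⊕ ipad = 45 60 6c 43; K' ⊕ opad = 2f 0a 06 29.
Inner hash: sum = 69+96+108+67+26+29 = 395 → 01 8b.
Outer hash (recomputed tag): sum = 47+10+6+41+1+139 = 244 → 00 f4.
Recomputed tag = 00f4; claimed = 56f4 → mismatch.

invalid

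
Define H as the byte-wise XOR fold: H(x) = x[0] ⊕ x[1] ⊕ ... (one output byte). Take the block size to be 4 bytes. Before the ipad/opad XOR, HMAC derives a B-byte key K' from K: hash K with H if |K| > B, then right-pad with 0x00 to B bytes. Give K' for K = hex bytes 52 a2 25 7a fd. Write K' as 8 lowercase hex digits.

|K| = 5 > B = 4, so first hash the key.
H(K): XOR 52⊕a2⊕25⊕7a⊕fd = 52.
Zero-pad H(K) = 52 to 4 bytes: K' = 52 00 00 00.

52000000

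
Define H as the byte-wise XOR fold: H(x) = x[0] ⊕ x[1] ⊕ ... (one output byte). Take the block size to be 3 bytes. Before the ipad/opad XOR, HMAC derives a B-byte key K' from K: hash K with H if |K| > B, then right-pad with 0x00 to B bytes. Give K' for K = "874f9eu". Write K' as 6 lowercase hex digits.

740000

|K| = 7 > B = 3, so first hash the key.
H(K): XOR 38⊕37⊕34⊕66⊕39⊕65⊕75 = 74.
Zero-pad H(K) = 74 to 3 bytes: K' = 74 00 00.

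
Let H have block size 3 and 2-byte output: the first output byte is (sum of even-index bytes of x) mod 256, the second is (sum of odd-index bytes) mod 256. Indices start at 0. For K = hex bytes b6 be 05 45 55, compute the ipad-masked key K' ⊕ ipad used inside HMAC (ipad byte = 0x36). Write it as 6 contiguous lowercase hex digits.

Key hex bytes b6 be 05 45 55 is 5 bytes > B = 3, so hash it first: H(key) = 10 03, then zero-pad to 3 bytes: K' = 10 03 00.
XOR each byte with 0x36: 10⊕36=26, 03⊕36=35, 00⊕36=36.

263536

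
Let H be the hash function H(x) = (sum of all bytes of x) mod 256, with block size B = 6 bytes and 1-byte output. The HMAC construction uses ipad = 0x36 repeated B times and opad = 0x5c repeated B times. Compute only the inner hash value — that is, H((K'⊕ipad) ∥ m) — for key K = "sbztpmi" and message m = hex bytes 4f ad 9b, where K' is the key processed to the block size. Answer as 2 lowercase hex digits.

Key "sbztpmi" = 73 62 7a 74 70 6d 69 is 7 bytes > B = 6, so hash it first: H(key) = 09, then zero-pad to 6 bytes: K' = 09 00 00 00 00 00.
K' ⊕ ipad = 3f 36 36 36 36 36.
Inner input = 3f 36 36 36 36 36 ∥ 4f ad 9b.
Inner hash: sum = 63+54+54+54+54+54+79+173+155 = 740; mod 256 = 228 → e4.

e4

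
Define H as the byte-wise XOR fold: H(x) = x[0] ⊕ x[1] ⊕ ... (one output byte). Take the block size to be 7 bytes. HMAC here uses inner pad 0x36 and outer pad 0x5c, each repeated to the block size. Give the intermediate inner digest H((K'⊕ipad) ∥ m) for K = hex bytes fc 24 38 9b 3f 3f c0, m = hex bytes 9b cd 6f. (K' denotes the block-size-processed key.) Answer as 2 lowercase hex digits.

b4

Key hex bytes fc 24 38 9b 3f 3f c0 is exactly B = 7 bytes: K' = fc 24 38 9b 3f 3f c0.
K' ⊕ ipad = ca 12 0e ad 09 09 f6.
Inner input = ca 12 0e ad 09 09 f6 ∥ 9b cd 6f.
Inner hash: XOR ca⊕12⊕0e⊕ad⊕09⊕09⊕f6⊕9b⊕cd⊕6f = b4.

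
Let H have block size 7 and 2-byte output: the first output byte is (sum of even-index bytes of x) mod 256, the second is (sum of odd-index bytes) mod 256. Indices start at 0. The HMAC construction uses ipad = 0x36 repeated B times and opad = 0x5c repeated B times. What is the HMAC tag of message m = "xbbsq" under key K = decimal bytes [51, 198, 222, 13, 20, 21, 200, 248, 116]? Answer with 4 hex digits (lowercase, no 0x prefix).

Key decimal bytes [51, 198, 222, 13, 20, 21, 200, 248, 116] = 33 c6 de 0d 14 15 c8 f8 74 is 9 bytes > B = 7, so hash it first: H(key) = 61 e0, then zero-pad to 7 bytes: K' = 61 e0 00 00 00 00 00.
K' ⊕ ipad = 57 d6 36 36 36 36 36.  K' ⊕ opad = 3d bc 5c 5c 5c 5c 5c.
Inner input = (K'⊕ipad) ∥ m = 57 d6 36 36 36 36 36 ∥ 78 62 62 73 71.
Inner hash: even-index sum = 462 mod 256 = 206; odd-index sum = 653 mod 256 = 141 → ce 8d.
Outer input = (K'⊕opad) ∥ inner = 3d bc 5c 5c 5c 5c 5c ∥ ce 8d.
Outer hash (tag): even-index sum = 478 mod 256 = 222; odd-index sum = 578 mod 256 = 66 → de 42.

de42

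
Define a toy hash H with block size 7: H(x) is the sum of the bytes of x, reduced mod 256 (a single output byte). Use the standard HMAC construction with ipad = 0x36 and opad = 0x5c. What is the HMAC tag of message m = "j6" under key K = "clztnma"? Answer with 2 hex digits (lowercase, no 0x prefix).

44

Key "clztnma" = 63 6c 7a 74 6e 6d 61 is exactly B = 7 bytes: K' = 63 6c 7a 74 6e 6d 61.
K' ⊕ ipad = 55 5a 4c 42 58 5b 57.  K' ⊕ opad = 3f 30 26 28 32 31 3d.
Inner input = (K'⊕ipad) ∥ m = 55 5a 4c 42 58 5b 57 ∥ 6a 36.
Inner hash: sum = 85+90+76+66+88+91+87+106+54 = 743; mod 256 = 231 → e7.
Outer input = (K'⊕opad) ∥ inner = 3f 30 26 28 32 31 3d ∥ e7.
Outer hash (tag): sum = 63+48+38+40+50+49+61+231 = 580; mod 256 = 68 → 44.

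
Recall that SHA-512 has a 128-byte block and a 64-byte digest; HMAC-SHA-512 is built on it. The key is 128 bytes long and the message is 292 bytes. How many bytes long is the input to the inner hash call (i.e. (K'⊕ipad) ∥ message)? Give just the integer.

Key is 128 ≤ 128 bytes, zero-padded: |K'| = 128.
Inner input = (K'⊕ipad) ∥ m → 128 + 292 = 420 bytes.

420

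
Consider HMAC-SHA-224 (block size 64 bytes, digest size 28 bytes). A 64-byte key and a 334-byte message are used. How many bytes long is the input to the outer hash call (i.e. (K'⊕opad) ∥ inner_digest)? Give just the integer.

92

Key is 64 ≤ 64 bytes, zero-padded: |K'| = 64.
Outer input = (K'⊕opad) ∥ H(inner) → 64 + 28 = 92 bytes.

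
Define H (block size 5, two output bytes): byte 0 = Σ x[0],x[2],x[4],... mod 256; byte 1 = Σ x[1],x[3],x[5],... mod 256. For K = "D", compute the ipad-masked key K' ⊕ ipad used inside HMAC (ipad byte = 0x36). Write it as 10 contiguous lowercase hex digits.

Key "D" = 44 is 1 byte ≤ B = 5; zero-pad to 5 bytes: K' = 44 00 00 00 00.
XOR each byte with 0x36: 44⊕36=72, 00⊕36=36, 00⊕36=36, 00⊕36=36, 00⊕36=36.

7236363636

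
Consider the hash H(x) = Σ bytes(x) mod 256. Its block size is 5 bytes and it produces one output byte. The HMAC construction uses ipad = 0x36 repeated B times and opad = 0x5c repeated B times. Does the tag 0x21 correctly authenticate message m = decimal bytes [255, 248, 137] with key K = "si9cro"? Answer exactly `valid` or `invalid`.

Key "si9cro" = 73 69 39 63 72 6f is 6 bytes > B = 5, so hash it first: H(key) = 59, then zero-pad to 5 bytes: K' = 59 00 00 00 00.
K' ⊕ ipad = 6f 36 36 36 36; K' ⊕ opad = 05 5c 5c 5c 5c.
Inner hash: sum = 111+54+54+54+54+255+248+137 = 967; mod 256 = 199 → c7.
Outer hash (recomputed tag): sum = 5+92+92+92+92+199 = 572; mod 256 = 60 → 3c.
Recomputed tag = 3c; claimed = 21 → mismatch.

invalid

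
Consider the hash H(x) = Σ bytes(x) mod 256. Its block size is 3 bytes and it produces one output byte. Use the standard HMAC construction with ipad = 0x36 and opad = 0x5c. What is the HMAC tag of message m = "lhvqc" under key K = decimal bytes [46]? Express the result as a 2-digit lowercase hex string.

cc

Key decimal bytes [46] = 2e is 1 byte ≤ B = 3; zero-pad to 3 bytes: K' = 2e 00 00.
K' ⊕ ipad = 18 36 36.  K' ⊕ opad = 72 5c 5c.
Inner input = (K'⊕ipad) ∥ m = 18 36 36 ∥ 6c 68 76 71 63.
Inner hash: sum = 24+54+54+108+104+118+113+99 = 674; mod 256 = 162 → a2.
Outer input = (K'⊕opad) ∥ inner = 72 5c 5c ∥ a2.
Outer hash (tag): sum = 114+92+92+162 = 460; mod 256 = 204 → cc.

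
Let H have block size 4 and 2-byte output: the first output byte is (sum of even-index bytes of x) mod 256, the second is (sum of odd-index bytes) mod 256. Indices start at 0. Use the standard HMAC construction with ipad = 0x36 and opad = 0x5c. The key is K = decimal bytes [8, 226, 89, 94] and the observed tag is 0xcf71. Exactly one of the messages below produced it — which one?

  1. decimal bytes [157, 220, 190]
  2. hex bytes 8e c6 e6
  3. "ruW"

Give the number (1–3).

3

Key decimal bytes [8, 226, 89, 94] = 08 e2 59 5e is exactly B = 4 bytes: K' = 08 e2 59 5e.
K' ⊕ ipad = 3e d4 6f 68; K' ⊕ opad = 54 be 05 02.
m1: inner = H(3e d4 6f 68 9d dc be) = 08 18; tag = H(54 be 05 02 08 18) = 61d8
m2: inner = H(3e d4 6f 68 8e c6 e6) = 21 02; tag = H(54 be 05 02 21 02) = 7ac2
m3: inner = H(3e d4 6f 68 72 75 57) = 76 b1; tag = H(54 be 05 02 76 b1) = cf71 ← matches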